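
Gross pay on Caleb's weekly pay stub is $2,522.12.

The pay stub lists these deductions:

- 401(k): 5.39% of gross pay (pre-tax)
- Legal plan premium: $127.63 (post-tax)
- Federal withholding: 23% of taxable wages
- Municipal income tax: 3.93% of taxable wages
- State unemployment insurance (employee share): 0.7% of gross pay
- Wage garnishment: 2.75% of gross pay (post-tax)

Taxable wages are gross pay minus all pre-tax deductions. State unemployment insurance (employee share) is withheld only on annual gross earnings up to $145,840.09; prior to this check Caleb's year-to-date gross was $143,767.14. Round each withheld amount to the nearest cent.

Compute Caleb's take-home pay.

$1,532.08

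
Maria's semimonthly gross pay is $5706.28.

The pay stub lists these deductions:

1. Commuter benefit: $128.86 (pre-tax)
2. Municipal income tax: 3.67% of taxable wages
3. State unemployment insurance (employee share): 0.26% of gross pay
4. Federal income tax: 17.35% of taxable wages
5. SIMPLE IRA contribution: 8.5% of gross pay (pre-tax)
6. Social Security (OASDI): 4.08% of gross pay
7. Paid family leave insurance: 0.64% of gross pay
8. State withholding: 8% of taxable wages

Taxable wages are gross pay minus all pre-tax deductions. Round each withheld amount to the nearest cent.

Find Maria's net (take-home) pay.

SIMPLE IRA contribution: $5706.28 × 0.085 = $485.03
Commuter benefit: $128.86
Pre-tax total = $485.03 + $128.86 = $613.89
Taxable wages = $5706.28 − $613.89 = $5092.39
Federal income tax: $5092.39 × 0.1735 = $883.53
State withholding: $5092.39 × 0.08 = $407.39
Municipal income tax: $5092.39 × 0.0367 = $186.89
Social Security (OASDI): $5706.28 × 0.0408 = $232.82
State unemployment insurance (employee share): $5706.28 × 0.0026 = $14.84
Paid family leave insurance: $5706.28 × 0.0064 = $36.52
Total deductions = $485.03 + $128.86 + $883.53 + $407.39 + $186.89 + $232.82 + $14.84 + $36.52 = $2375.88
Net pay = $5706.28 − $2375.88 = $3330.40

$3330.40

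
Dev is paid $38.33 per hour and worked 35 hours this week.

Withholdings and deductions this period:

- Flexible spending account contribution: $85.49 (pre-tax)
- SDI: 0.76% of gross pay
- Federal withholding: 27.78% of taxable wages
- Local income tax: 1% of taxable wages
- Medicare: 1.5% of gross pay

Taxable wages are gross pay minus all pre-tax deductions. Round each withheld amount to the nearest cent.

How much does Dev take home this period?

Gross pay: 35 × $38.33 = $1,341.55
Flexible spending account contribution: $85.49
Taxable wages = $1,341.55 − $85.49 = $1,256.06
Local income tax: $1,256.06 × 0.01 = $12.56
Federal withholding: $1,256.06 × 0.2778 = $348.93
SDI: $1,341.55 × 0.0076 = $10.20
Medicare: $1,341.55 × 0.015 = $20.12
Total deductions = $85.49 + $12.56 + $348.93 + $10.20 + $20.12 = $477.30
Net pay = $1,341.55 − $477.30 = $864.25

$864.25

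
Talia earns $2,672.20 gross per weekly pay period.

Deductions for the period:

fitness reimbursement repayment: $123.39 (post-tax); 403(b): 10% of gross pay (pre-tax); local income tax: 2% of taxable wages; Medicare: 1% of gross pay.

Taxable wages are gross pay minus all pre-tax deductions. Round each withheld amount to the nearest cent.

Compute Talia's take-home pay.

403(b): $2,672.20 × 0.1 = $267.22
Taxable wages = $2,672.20 − $267.22 = $2,404.98
Local income tax: $2,404.98 × 0.02 = $48.10
Medicare: $2,672.20 × 0.01 = $26.72
Fitness reimbursement repayment: $123.39
Total deductions = $267.22 + $48.10 + $26.72 + $123.39 = $465.43
Net pay = $2,672.20 − $465.43 = $2,206.77

$2,206.77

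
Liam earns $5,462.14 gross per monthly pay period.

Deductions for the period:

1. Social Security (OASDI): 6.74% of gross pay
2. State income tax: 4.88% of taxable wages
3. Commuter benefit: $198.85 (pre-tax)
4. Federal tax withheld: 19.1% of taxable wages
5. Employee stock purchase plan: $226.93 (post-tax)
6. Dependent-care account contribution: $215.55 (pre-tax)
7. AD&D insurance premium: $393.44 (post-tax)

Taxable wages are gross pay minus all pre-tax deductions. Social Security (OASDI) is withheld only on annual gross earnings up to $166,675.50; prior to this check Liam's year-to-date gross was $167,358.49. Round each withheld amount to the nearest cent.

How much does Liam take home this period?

Dependent-care account contribution: $215.55
Commuter benefit: $198.85
Pre-tax total = $215.55 + $198.85 = $414.40
Taxable wages = $5,462.14 − $414.40 = $5,047.74
State income tax: $5,047.74 × 0.0488 = $246.33
Federal tax withheld: $5,047.74 × 0.191 = $964.12
Social Security (OASDI): annual cap $166,675.50 already reached (YTD $167,358.49), so $0.00
AD&D insurance premium: $393.44
Employee stock purchase plan: $226.93
Total deductions = $215.55 + $198.85 + $246.33 + $964.12 + $0.00 + $393.44 + $226.93 = $2,245.22
Net pay = $5,462.14 − $2,245.22 = $3,216.92

$3,216.92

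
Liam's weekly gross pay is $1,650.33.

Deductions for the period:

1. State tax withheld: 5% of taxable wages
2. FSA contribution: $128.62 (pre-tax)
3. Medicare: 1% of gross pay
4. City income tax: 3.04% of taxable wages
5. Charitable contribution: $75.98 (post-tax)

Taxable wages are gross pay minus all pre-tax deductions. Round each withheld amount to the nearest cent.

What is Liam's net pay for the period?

FSA contribution: $128.62
Taxable wages = $1,650.33 − $128.62 = $1,521.71
City income tax: $1,521.71 × 0.0304 = $46.26
State tax withheld: $1,521.71 × 0.05 = $76.09
Medicare: $1,650.33 × 0.01 = $16.50
Charitable contribution: $75.98
Total deductions = $128.62 + $46.26 + $76.09 + $16.50 + $75.98 = $343.45
Net pay = $1,650.33 − $343.45 = $1,306.88

$1,306.88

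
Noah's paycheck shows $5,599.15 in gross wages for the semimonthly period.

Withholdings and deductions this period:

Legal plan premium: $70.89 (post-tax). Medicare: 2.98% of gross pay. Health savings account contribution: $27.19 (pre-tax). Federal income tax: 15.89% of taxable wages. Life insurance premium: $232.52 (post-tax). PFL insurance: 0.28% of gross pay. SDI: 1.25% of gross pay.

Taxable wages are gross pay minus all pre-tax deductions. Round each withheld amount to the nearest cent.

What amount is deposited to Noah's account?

$4,130.65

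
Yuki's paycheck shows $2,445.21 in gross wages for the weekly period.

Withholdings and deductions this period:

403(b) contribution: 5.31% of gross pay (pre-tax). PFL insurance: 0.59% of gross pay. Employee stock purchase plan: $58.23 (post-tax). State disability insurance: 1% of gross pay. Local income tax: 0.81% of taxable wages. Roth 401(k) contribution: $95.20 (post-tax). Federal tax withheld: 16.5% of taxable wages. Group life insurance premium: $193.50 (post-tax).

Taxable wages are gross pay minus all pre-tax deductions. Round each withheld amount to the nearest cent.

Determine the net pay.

$1,528.77

403(b) contribution: $2,445.21 × 0.0531 = $129.84
Taxable wages = $2,445.21 − $129.84 = $2,315.37
Federal tax withheld: $2,315.37 × 0.165 = $382.04
Local income tax: $2,315.37 × 0.0081 = $18.75
PFL insurance: $2,445.21 × 0.0059 = $14.43
State disability insurance: $2,445.21 × 0.01 = $24.45
Roth 401(k) contribution: $95.20
Employee stock purchase plan: $58.23
Group life insurance premium: $193.50
Total deductions = $129.84 + $382.04 + $18.75 + $14.43 + $24.45 + $95.20 + $58.23 + $193.50 = $916.44
Net pay = $2,445.21 − $916.44 = $1,528.77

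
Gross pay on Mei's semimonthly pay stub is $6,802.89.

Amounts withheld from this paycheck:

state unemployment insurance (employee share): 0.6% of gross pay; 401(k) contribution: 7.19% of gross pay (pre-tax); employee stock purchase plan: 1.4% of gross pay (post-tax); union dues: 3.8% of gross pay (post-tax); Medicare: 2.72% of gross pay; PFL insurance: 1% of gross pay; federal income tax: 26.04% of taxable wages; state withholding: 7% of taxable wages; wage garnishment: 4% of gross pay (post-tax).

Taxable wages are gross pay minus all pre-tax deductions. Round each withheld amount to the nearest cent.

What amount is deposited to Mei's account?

$3,307.94

401(k) contribution: $6,802.89 × 0.0719 = $489.13
Taxable wages = $6,802.89 − $489.13 = $6,313.76
State withholding: $6,313.76 × 0.07 = $441.96
Federal income tax: $6,313.76 × 0.2604 = $1,644.10
PFL insurance: $6,802.89 × 0.01 = $68.03
State unemployment insurance (employee share): $6,802.89 × 0.006 = $40.82
Medicare: $6,802.89 × 0.0272 = $185.04
Union dues: $6,802.89 × 0.038 = $258.51
Wage garnishment: $6,802.89 × 0.04 = $272.12
Employee stock purchase plan: $6,802.89 × 0.014 = $95.24
Total deductions = $489.13 + $441.96 + $1,644.10 + $68.03 + $40.82 + $185.04 + $258.51 + $272.12 + $95.24 = $3,494.95
Net pay = $6,802.89 − $3,494.95 = $3,307.94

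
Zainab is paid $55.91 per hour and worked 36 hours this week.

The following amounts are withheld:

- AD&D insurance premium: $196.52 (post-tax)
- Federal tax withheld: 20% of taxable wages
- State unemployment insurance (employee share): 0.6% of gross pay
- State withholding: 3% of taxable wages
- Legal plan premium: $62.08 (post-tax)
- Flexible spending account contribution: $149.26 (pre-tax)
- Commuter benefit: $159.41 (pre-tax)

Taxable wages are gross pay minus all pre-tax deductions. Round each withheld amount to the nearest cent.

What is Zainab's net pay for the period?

Gross pay: 36 × $55.91 = $2,012.76
Flexible spending account contribution: $149.26
Commuter benefit: $159.41
Pre-tax total = $149.26 + $159.41 = $308.67
Taxable wages = $2,012.76 − $308.67 = $1,704.09
State withholding: $1,704.09 × 0.03 = $51.12
Federal tax withheld: $1,704.09 × 0.2 = $340.82
State unemployment insurance (employee share): $2,012.76 × 0.006 = $12.08
Legal plan premium: $62.08
AD&D insurance premium: $196.52
Total deductions = $149.26 + $159.41 + $51.12 + $340.82 + $12.08 + $62.08 + $196.52 = $971.29
Net pay = $2,012.76 − $971.29 = $1,041.47

$1,041.47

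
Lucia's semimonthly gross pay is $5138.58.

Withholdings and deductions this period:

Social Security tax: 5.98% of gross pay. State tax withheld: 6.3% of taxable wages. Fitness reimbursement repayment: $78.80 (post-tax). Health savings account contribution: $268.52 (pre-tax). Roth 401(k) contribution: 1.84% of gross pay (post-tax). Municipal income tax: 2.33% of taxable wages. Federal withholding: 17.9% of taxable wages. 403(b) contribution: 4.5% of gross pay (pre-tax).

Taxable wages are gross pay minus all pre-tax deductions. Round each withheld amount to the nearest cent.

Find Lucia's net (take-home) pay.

Health savings account contribution: $268.52
403(b) contribution: $5138.58 × 0.045 = $231.24
Pre-tax total = $268.52 + $231.24 = $499.76
Taxable wages = $5138.58 − $499.76 = $4638.82
Municipal income tax: $4638.82 × 0.0233 = $108.08
Federal withholding: $4638.82 × 0.179 = $830.35
State tax withheld: $4638.82 × 0.063 = $292.25
Social Security tax: $5138.58 × 0.0598 = $307.29
Fitness reimbursement repayment: $78.80
Roth 401(k) contribution: $5138.58 × 0.0184 = $94.55
Total deductions = $268.52 + $231.24 + $108.08 + $830.35 + $292.25 + $307.29 + $78.80 + $94.55 = $2211.08
Net pay = $5138.58 − $2211.08 = $2927.50

$2927.50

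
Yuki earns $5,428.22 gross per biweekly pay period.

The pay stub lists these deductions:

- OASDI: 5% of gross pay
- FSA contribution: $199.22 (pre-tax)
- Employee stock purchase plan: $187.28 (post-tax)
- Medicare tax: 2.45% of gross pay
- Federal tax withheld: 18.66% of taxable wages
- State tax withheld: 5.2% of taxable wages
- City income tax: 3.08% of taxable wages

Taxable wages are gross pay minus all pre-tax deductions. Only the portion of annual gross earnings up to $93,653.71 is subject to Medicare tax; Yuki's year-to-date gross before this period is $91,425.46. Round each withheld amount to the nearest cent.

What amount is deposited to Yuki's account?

FSA contribution: $199.22
Taxable wages = $5,428.22 − $199.22 = $5,229.00
Federal tax withheld: $5,229.00 × 0.1866 = $975.73
State tax withheld: $5,229.00 × 0.052 = $271.91
City income tax: $5,229.00 × 0.0308 = $161.05
OASDI: $5,428.22 × 0.05 = $271.41
Medicare tax: only $93,653.71 − $91,425.46 = $2,228.25 of this check is subject → $2,228.25 × 0.0245 = $54.59
Employee stock purchase plan: $187.28
Total deductions = $199.22 + $975.73 + $271.91 + $161.05 + $271.41 + $54.59 + $187.28 = $2,121.19
Net pay = $5,428.22 − $2,121.19 = $3,307.03

$3,307.03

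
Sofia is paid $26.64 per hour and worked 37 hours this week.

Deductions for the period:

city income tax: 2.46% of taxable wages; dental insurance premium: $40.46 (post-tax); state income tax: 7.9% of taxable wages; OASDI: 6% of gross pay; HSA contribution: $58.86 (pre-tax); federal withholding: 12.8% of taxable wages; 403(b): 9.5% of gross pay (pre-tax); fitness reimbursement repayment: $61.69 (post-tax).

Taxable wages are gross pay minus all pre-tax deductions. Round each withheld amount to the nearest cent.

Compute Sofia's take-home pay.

$478.92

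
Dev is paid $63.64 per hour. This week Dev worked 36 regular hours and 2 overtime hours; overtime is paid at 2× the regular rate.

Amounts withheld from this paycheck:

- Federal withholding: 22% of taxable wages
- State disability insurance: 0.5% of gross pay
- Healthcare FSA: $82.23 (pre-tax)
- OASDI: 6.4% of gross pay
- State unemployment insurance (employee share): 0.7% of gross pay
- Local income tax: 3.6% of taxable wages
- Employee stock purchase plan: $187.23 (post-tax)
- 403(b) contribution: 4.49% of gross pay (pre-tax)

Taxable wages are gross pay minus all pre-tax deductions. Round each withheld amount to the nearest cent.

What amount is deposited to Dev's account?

$1,367.00

Regular pay: 36 × $63.64 = $2,291.04
Overtime pay: 2 × $63.64 × 2 = $254.56
Gross pay = $2,291.04 + $254.56 = $2,545.60
403(b) contribution: $2,545.60 × 0.0449 = $114.30
Healthcare FSA: $82.23
Pre-tax total = $114.30 + $82.23 = $196.53
Taxable wages = $2,545.60 − $196.53 = $2,349.07
Federal withholding: $2,349.07 × 0.22 = $516.80
Local income tax: $2,349.07 × 0.036 = $84.57
OASDI: $2,545.60 × 0.064 = $162.92
State unemployment insurance (employee share): $2,545.60 × 0.007 = $17.82
State disability insurance: $2,545.60 × 0.005 = $12.73
Employee stock purchase plan: $187.23
Total deductions = $114.30 + $82.23 + $516.80 + $84.57 + $162.92 + $17.82 + $12.73 + $187.23 = $1,178.60
Net pay = $2,545.60 − $1,178.60 = $1,367.00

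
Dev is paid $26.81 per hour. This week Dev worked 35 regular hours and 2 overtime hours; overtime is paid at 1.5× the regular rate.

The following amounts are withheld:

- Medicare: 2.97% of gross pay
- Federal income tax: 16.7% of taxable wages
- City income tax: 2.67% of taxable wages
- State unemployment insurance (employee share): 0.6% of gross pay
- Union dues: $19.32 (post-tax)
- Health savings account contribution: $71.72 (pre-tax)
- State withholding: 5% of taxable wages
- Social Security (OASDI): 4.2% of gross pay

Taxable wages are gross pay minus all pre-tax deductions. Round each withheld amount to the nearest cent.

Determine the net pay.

$617.78

Regular pay: 35 × $26.81 = $938.35
Overtime pay: 2 × $26.81 × 1.5 = $80.43
Gross pay = $938.35 + $80.43 = $1,018.78
Health savings account contribution: $71.72
Taxable wages = $1,018.78 − $71.72 = $947.06
City income tax: $947.06 × 0.0267 = $25.29
State withholding: $947.06 × 0.05 = $47.35
Federal income tax: $947.06 × 0.167 = $158.16
Medicare: $1,018.78 × 0.0297 = $30.26
Social Security (OASDI): $1,018.78 × 0.042 = $42.79
State unemployment insurance (employee share): $1,018.78 × 0.006 = $6.11
Union dues: $19.32
Total deductions = $71.72 + $25.29 + $47.35 + $158.16 + $30.26 + $42.79 + $6.11 + $19.32 = $401.00
Net pay = $1,018.78 − $401.00 = $617.78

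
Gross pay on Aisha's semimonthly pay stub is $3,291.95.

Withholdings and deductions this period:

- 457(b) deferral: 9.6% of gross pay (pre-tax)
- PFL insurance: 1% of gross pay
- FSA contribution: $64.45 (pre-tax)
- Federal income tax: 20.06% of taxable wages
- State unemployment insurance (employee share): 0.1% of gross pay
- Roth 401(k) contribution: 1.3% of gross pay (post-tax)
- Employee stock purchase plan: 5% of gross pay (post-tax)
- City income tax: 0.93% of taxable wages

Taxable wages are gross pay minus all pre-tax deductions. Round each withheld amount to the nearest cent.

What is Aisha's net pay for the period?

$2,056.74

457(b) deferral: $3,291.95 × 0.096 = $316.03
FSA contribution: $64.45
Pre-tax total = $316.03 + $64.45 = $380.48
Taxable wages = $3,291.95 − $380.48 = $2,911.47
City income tax: $2,911.47 × 0.0093 = $27.08
Federal income tax: $2,911.47 × 0.2006 = $584.04
State unemployment insurance (employee share): $3,291.95 × 0.001 = $3.29
PFL insurance: $3,291.95 × 0.01 = $32.92
Roth 401(k) contribution: $3,291.95 × 0.013 = $42.80
Employee stock purchase plan: $3,291.95 × 0.05 = $164.60
Total deductions = $316.03 + $64.45 + $27.08 + $584.04 + $3.29 + $32.92 + $42.80 + $164.60 = $1,235.21
Net pay = $3,291.95 − $1,235.21 = $2,056.74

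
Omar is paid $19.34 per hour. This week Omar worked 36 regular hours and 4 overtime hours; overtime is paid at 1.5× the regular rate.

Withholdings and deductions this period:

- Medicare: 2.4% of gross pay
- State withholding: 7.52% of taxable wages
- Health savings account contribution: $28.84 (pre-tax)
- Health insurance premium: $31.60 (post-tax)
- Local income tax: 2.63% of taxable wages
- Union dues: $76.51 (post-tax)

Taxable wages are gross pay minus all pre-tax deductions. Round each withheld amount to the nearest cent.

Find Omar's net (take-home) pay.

$576.33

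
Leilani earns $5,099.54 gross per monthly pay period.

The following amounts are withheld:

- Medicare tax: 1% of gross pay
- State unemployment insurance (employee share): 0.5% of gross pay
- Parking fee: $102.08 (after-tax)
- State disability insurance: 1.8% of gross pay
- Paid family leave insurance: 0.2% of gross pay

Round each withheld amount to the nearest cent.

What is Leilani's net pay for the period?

Paid family leave insurance: $5,099.54 × 0.002 = $10.20
Medicare tax: $5,099.54 × 0.01 = $51.00
State unemployment insurance (employee share): $5,099.54 × 0.005 = $25.50
State disability insurance: $5,099.54 × 0.018 = $91.79
Parking fee: $102.08
Total deductions = $10.20 + $51.00 + $25.50 + $91.79 + $102.08 = $280.57
Net pay = $5,099.54 − $280.57 = $4,818.97

$4,818.97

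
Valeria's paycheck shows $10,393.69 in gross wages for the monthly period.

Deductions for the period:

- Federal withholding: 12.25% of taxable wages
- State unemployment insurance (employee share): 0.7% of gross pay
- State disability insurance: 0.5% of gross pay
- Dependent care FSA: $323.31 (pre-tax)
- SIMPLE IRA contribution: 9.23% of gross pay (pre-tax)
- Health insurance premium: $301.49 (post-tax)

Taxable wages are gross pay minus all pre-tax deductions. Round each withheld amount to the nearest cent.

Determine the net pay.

SIMPLE IRA contribution: $10,393.69 × 0.0923 = $959.34
Dependent care FSA: $323.31
Pre-tax total = $959.34 + $323.31 = $1,282.65
Taxable wages = $10,393.69 − $1,282.65 = $9,111.04
Federal withholding: $9,111.04 × 0.1225 = $1,116.10
State unemployment insurance (employee share): $10,393.69 × 0.007 = $72.76
State disability insurance: $10,393.69 × 0.005 = $51.97
Health insurance premium: $301.49
Total deductions = $959.34 + $323.31 + $1,116.10 + $72.76 + $51.97 + $301.49 = $2,824.97
Net pay = $10,393.69 − $2,824.97 = $7,568.72

$7,568.72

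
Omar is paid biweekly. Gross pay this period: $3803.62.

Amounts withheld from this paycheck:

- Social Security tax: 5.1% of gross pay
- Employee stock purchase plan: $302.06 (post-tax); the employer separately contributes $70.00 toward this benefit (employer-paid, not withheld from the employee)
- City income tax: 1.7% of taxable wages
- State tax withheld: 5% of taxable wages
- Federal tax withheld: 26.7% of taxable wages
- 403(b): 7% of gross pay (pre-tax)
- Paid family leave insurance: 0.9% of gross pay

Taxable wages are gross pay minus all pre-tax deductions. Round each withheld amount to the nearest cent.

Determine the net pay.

403(b): $3803.62 × 0.07 = $266.25
Taxable wages = $3803.62 − $266.25 = $3537.37
Federal tax withheld: $3537.37 × 0.267 = $944.48
City income tax: $3537.37 × 0.017 = $60.14
State tax withheld: $3537.37 × 0.05 = $176.87
Paid family leave insurance: $3803.62 × 0.009 = $34.23
Social Security tax: $3803.62 × 0.051 = $193.98
Employee stock purchase plan: $302.06
(Employer's $70.00 toward employee stock purchase plan is not withheld from the employee.)
Total deductions = $266.25 + $944.48 + $60.14 + $176.87 + $34.23 + $193.98 + $302.06 = $1978.01
Net pay = $3803.62 − $1978.01 = $1825.61

$1825.61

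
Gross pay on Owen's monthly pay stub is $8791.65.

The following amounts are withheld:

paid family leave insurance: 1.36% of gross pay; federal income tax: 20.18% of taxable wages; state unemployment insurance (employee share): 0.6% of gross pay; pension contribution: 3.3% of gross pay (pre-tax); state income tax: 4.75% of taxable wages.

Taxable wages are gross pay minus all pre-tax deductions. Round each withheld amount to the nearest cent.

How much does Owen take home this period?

Pension contribution: $8791.65 × 0.033 = $290.12
Taxable wages = $8791.65 − $290.12 = $8501.53
State income tax: $8501.53 × 0.0475 = $403.82
Federal income tax: $8501.53 × 0.2018 = $1715.61
Paid family leave insurance: $8791.65 × 0.0136 = $119.57
State unemployment insurance (employee share): $8791.65 × 0.006 = $52.75
Total deductions = $290.12 + $403.82 + $1715.61 + $119.57 + $52.75 = $2581.87
Net pay = $8791.65 − $2581.87 = $6209.78

$6209.78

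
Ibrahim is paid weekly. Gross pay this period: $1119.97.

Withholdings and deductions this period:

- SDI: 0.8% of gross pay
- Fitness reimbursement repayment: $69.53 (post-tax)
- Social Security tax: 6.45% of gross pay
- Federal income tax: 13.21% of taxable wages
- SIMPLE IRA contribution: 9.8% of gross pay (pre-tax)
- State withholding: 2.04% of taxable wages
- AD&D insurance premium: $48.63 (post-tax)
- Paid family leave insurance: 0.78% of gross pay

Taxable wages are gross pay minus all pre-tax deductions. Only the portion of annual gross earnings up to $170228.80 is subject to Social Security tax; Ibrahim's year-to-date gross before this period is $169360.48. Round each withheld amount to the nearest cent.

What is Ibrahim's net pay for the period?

$664.28

SIMPLE IRA contribution: $1119.97 × 0.098 = $109.76
Taxable wages = $1119.97 − $109.76 = $1010.21
Federal income tax: $1010.21 × 0.1321 = $133.45
State withholding: $1010.21 × 0.0204 = $20.61
Social Security tax: only $170228.80 − $169360.48 = $868.32 of this check is subject → $868.32 × 0.0645 = $56.01
Paid family leave insurance: $1119.97 × 0.0078 = $8.74
SDI: $1119.97 × 0.008 = $8.96
Fitness reimbursement repayment: $69.53
AD&D insurance premium: $48.63
Total deductions = $109.76 + $133.45 + $20.61 + $56.01 + $8.74 + $8.96 + $69.53 + $48.63 = $455.69
Net pay = $1119.97 − $455.69 = $664.28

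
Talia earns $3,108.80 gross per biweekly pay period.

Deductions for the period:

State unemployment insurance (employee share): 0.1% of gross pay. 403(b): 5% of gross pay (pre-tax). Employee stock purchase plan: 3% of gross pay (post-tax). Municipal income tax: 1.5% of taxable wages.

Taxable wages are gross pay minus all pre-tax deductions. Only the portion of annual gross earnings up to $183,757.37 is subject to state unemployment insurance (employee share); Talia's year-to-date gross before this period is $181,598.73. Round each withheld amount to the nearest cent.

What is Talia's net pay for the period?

$2,813.64

403(b): $3,108.80 × 0.05 = $155.44
Taxable wages = $3,108.80 − $155.44 = $2,953.36
Municipal income tax: $2,953.36 × 0.015 = $44.30
State unemployment insurance (employee share): only $183,757.37 − $181,598.73 = $2,158.64 of this check is subject → $2,158.64 × 0.001 = $2.16
Employee stock purchase plan: $3,108.80 × 0.03 = $93.26
Total deductions = $155.44 + $44.30 + $2.16 + $93.26 = $295.16
Net pay = $3,108.80 − $295.16 = $2,813.64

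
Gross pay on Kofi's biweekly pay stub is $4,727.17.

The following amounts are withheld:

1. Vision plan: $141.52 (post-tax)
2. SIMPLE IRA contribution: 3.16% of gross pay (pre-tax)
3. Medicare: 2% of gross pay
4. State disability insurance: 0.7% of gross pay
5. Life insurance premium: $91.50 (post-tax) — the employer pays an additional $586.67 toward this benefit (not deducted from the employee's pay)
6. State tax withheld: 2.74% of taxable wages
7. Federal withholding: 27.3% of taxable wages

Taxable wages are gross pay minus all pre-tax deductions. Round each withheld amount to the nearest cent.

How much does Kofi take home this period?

$2,841.97

SIMPLE IRA contribution: $4,727.17 × 0.0316 = $149.38
Taxable wages = $4,727.17 − $149.38 = $4,577.79
State tax withheld: $4,577.79 × 0.0274 = $125.43
Federal withholding: $4,577.79 × 0.273 = $1,249.74
State disability insurance: $4,727.17 × 0.007 = $33.09
Medicare: $4,727.17 × 0.02 = $94.54
Vision plan: $141.52
Life insurance premium: $91.50
(Employer's $586.67 toward life insurance premium is not withheld from the employee.)
Total deductions = $149.38 + $125.43 + $1,249.74 + $33.09 + $94.54 + $141.52 + $91.50 = $1,885.20
Net pay = $4,727.17 − $1,885.20 = $2,841.97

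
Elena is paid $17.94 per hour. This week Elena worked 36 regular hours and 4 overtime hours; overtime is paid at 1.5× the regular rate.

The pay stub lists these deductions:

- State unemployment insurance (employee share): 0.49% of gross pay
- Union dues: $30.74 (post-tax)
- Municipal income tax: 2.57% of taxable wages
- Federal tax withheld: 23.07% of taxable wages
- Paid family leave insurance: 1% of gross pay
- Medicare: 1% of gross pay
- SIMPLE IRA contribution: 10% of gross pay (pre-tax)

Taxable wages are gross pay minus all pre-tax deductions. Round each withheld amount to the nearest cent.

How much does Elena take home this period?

$454.77

Regular pay: 36 × $17.94 = $645.84
Overtime pay: 4 × $17.94 × 1.5 = $107.64
Gross pay = $645.84 + $107.64 = $753.48
SIMPLE IRA contribution: $753.48 × 0.1 = $75.35
Taxable wages = $753.48 − $75.35 = $678.13
Municipal income tax: $678.13 × 0.0257 = $17.43
Federal tax withheld: $678.13 × 0.2307 = $156.44
Paid family leave insurance: $753.48 × 0.01 = $7.53
State unemployment insurance (employee share): $753.48 × 0.0049 = $3.69
Medicare: $753.48 × 0.01 = $7.53
Union dues: $30.74
Total deductions = $75.35 + $17.43 + $156.44 + $7.53 + $3.69 + $7.53 + $30.74 = $298.71
Net pay = $753.48 − $298.71 = $454.77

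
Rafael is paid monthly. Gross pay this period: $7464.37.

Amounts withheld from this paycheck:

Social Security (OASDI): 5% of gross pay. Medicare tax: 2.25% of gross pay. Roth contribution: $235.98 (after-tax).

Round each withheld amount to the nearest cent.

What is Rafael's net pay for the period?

$6687.22

Social Security (OASDI): $7464.37 × 0.05 = $373.22
Medicare tax: $7464.37 × 0.0225 = $167.95
Roth contribution: $235.98
Total deductions = $373.22 + $167.95 + $235.98 = $777.15
Net pay = $7464.37 − $777.15 = $6687.22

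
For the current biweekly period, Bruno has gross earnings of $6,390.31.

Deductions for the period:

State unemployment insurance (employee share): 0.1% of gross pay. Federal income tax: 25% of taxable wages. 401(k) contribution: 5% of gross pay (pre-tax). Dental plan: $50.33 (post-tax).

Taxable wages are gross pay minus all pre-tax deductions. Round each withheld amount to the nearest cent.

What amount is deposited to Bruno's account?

401(k) contribution: $6,390.31 × 0.05 = $319.52
Taxable wages = $6,390.31 − $319.52 = $6,070.79
Federal income tax: $6,070.79 × 0.25 = $1,517.70
State unemployment insurance (employee share): $6,390.31 × 0.001 = $6.39
Dental plan: $50.33
Total deductions = $319.52 + $1,517.70 + $6.39 + $50.33 = $1,893.94
Net pay = $6,390.31 − $1,893.94 = $4,496.37

$4,496.37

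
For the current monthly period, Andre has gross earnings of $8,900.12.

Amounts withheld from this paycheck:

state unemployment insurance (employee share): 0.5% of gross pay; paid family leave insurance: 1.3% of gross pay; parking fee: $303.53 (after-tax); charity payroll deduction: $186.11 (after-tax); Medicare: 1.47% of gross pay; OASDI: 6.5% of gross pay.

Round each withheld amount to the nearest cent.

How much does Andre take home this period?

$7,540.94

Medicare: $8,900.12 × 0.0147 = $130.83
OASDI: $8,900.12 × 0.065 = $578.51
State unemployment insurance (employee share): $8,900.12 × 0.005 = $44.50
Paid family leave insurance: $8,900.12 × 0.013 = $115.70
Parking fee: $303.53
Charity payroll deduction: $186.11
Total deductions = $130.83 + $578.51 + $44.50 + $115.70 + $303.53 + $186.11 = $1,359.18
Net pay = $8,900.12 − $1,359.18 = $7,540.94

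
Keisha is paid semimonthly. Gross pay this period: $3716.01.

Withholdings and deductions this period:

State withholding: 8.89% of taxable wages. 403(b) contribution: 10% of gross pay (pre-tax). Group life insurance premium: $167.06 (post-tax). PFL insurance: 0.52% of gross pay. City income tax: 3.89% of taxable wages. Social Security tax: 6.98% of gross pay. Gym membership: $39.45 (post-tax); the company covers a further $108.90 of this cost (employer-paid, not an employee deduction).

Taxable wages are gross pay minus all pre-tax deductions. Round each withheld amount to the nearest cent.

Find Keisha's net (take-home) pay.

$2431.78

403(b) contribution: $3716.01 × 0.1 = $371.60
Taxable wages = $3716.01 − $371.60 = $3344.41
State withholding: $3344.41 × 0.0889 = $297.32
City income tax: $3344.41 × 0.0389 = $130.10
Social Security tax: $3716.01 × 0.0698 = $259.38
PFL insurance: $3716.01 × 0.0052 = $19.32
Group life insurance premium: $167.06
Gym membership: $39.45
(Employer's $108.90 toward gym membership is not withheld from the employee.)
Total deductions = $371.60 + $297.32 + $130.10 + $259.38 + $19.32 + $167.06 + $39.45 = $1284.23
Net pay = $3716.01 − $1284.23 = $2431.78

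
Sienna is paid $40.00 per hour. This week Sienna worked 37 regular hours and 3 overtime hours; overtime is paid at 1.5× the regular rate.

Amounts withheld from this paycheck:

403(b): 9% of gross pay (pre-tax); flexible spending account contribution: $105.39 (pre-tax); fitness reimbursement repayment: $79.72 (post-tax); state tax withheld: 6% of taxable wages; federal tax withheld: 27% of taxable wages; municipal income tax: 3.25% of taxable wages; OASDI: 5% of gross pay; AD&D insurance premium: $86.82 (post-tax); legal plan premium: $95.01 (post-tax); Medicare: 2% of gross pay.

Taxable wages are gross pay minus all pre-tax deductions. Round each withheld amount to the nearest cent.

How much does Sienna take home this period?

Regular pay: 37 × $40.00 = $1480.00
Overtime pay: 3 × $40.00 × 1.5 = $180.00
Gross pay = $1480.00 + $180.00 = $1660.00
403(b): $1660.00 × 0.09 = $149.40
Flexible spending account contribution: $105.39
Pre-tax total = $149.40 + $105.39 = $254.79
Taxable wages = $1660.00 − $254.79 = $1405.21
State tax withheld: $1405.21 × 0.06 = $84.31
Federal tax withheld: $1405.21 × 0.27 = $379.41
Municipal income tax: $1405.21 × 0.0325 = $45.67
OASDI: $1660.00 × 0.05 = $83.00
Medicare: $1660.00 × 0.02 = $33.20
Fitness reimbursement repayment: $79.72
Legal plan premium: $95.01
AD&D insurance premium: $86.82
Total deductions = $149.40 + $105.39 + $84.31 + $379.41 + $45.67 + $83.00 + $33.20 + $79.72 + $95.01 + $86.82 = $1141.93
Net pay = $1660.00 − $1141.93 = $518.07

$518.07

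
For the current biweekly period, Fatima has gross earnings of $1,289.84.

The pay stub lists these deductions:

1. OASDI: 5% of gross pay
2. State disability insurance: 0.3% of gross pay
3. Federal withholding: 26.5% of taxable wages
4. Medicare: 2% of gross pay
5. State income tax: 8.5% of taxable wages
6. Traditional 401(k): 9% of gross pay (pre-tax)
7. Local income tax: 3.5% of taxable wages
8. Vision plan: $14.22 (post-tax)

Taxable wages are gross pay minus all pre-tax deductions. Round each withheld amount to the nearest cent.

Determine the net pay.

$613.48

Traditional 401(k): $1,289.84 × 0.09 = $116.09
Taxable wages = $1,289.84 − $116.09 = $1,173.75
Local income tax: $1,173.75 × 0.035 = $41.08
State income tax: $1,173.75 × 0.085 = $99.77
Federal withholding: $1,173.75 × 0.265 = $311.04
Medicare: $1,289.84 × 0.02 = $25.80
State disability insurance: $1,289.84 × 0.003 = $3.87
OASDI: $1,289.84 × 0.05 = $64.49
Vision plan: $14.22
Total deductions = $116.09 + $41.08 + $99.77 + $311.04 + $25.80 + $3.87 + $64.49 + $14.22 = $676.36
Net pay = $1,289.84 − $676.36 = $613.48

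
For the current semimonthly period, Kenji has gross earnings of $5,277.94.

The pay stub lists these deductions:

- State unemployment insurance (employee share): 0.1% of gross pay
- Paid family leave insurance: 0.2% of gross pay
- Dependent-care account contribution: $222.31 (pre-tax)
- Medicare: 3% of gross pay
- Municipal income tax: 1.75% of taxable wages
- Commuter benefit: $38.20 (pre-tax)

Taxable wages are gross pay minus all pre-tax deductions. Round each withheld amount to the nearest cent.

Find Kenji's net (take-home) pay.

$4,755.44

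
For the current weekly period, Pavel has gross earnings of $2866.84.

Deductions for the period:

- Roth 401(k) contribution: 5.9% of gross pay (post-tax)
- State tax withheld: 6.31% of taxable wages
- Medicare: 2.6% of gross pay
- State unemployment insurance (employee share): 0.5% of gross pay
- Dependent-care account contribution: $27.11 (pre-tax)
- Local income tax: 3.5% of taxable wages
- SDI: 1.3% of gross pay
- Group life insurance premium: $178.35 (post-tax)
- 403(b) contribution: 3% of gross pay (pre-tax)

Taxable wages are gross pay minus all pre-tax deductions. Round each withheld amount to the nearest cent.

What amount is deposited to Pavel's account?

$2009.95

Dependent-care account contribution: $27.11
403(b) contribution: $2866.84 × 0.03 = $86.01
Pre-tax total = $27.11 + $86.01 = $113.12
Taxable wages = $2866.84 − $113.12 = $2753.72
Local income tax: $2753.72 × 0.035 = $96.38
State tax withheld: $2753.72 × 0.0631 = $173.76
Medicare: $2866.84 × 0.026 = $74.54
State unemployment insurance (employee share): $2866.84 × 0.005 = $14.33
SDI: $2866.84 × 0.013 = $37.27
Group life insurance premium: $178.35
Roth 401(k) contribution: $2866.84 × 0.059 = $169.14
Total deductions = $27.11 + $86.01 + $96.38 + $173.76 + $74.54 + $14.33 + $37.27 + $178.35 + $169.14 = $856.89
Net pay = $2866.84 − $856.89 = $2009.95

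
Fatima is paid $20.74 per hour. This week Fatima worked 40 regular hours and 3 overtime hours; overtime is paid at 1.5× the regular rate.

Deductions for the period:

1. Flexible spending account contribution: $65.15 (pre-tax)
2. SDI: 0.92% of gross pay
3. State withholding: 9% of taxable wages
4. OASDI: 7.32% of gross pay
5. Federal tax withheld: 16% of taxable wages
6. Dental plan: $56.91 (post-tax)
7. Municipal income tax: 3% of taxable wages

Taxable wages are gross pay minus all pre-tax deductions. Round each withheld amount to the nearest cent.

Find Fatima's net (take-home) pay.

Regular pay: 40 × $20.74 = $829.60
Overtime pay: 3 × $20.74 × 1.5 = $93.33
Gross pay = $829.60 + $93.33 = $922.93
Flexible spending account contribution: $65.15
Taxable wages = $922.93 − $65.15 = $857.78
Municipal income tax: $857.78 × 0.03 = $25.73
State withholding: $857.78 × 0.09 = $77.20
Federal tax withheld: $857.78 × 0.16 = $137.24
SDI: $922.93 × 0.0092 = $8.49
OASDI: $922.93 × 0.0732 = $67.56
Dental plan: $56.91
Total deductions = $65.15 + $25.73 + $77.20 + $137.24 + $8.49 + $67.56 + $56.91 = $438.28
Net pay = $922.93 − $438.28 = $484.65

$484.65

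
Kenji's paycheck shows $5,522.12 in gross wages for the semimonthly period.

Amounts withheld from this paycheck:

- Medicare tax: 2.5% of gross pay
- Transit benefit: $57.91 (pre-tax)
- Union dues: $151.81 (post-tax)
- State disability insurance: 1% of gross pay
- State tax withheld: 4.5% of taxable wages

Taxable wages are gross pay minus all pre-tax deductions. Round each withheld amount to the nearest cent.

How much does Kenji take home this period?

Transit benefit: $57.91
Taxable wages = $5,522.12 − $57.91 = $5,464.21
State tax withheld: $5,464.21 × 0.045 = $245.89
State disability insurance: $5,522.12 × 0.01 = $55.22
Medicare tax: $5,522.12 × 0.025 = $138.05
Union dues: $151.81
Total deductions = $57.91 + $245.89 + $55.22 + $138.05 + $151.81 = $648.88
Net pay = $5,522.12 − $648.88 = $4,873.24

$4,873.24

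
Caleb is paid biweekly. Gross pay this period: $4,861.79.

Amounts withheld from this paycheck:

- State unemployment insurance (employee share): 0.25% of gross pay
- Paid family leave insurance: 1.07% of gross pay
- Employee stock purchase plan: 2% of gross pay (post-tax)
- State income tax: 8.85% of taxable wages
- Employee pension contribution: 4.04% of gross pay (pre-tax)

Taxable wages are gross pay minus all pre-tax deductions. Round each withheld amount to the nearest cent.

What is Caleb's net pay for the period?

Employee pension contribution: $4,861.79 × 0.0404 = $196.42
Taxable wages = $4,861.79 − $196.42 = $4,665.37
State income tax: $4,665.37 × 0.0885 = $412.89
Paid family leave insurance: $4,861.79 × 0.0107 = $52.02
State unemployment insurance (employee share): $4,861.79 × 0.0025 = $12.15
Employee stock purchase plan: $4,861.79 × 0.02 = $97.24
Total deductions = $196.42 + $412.89 + $52.02 + $12.15 + $97.24 = $770.72
Net pay = $4,861.79 − $770.72 = $4,091.07

$4,091.07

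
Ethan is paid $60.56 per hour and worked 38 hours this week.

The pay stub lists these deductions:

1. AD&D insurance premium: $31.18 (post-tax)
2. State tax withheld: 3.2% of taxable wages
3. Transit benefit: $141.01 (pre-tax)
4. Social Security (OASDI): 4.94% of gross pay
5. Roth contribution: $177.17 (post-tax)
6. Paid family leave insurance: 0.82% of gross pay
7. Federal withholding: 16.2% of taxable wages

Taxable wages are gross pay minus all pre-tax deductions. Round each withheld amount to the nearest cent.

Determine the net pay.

Gross pay: 38 × $60.56 = $2,301.28
Transit benefit: $141.01
Taxable wages = $2,301.28 − $141.01 = $2,160.27
Federal withholding: $2,160.27 × 0.162 = $349.96
State tax withheld: $2,160.27 × 0.032 = $69.13
Social Security (OASDI): $2,301.28 × 0.0494 = $113.68
Paid family leave insurance: $2,301.28 × 0.0082 = $18.87
Roth contribution: $177.17
AD&D insurance premium: $31.18
Total deductions = $141.01 + $349.96 + $69.13 + $113.68 + $18.87 + $177.17 + $31.18 = $901.00
Net pay = $2,301.28 − $901.00 = $1,400.28

$1,400.28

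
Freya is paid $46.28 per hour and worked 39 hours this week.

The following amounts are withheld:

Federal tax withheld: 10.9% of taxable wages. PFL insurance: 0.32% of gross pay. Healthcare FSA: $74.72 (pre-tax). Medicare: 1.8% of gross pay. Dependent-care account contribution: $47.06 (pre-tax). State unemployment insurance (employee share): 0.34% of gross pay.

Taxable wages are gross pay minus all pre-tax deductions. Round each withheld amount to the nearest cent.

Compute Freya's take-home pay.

$1,455.27

Gross pay: 39 × $46.28 = $1,804.92
Dependent-care account contribution: $47.06
Healthcare FSA: $74.72
Pre-tax total = $47.06 + $74.72 = $121.78
Taxable wages = $1,804.92 − $121.78 = $1,683.14
Federal tax withheld: $1,683.14 × 0.109 = $183.46
PFL insurance: $1,804.92 × 0.0032 = $5.78
Medicare: $1,804.92 × 0.018 = $32.49
State unemployment insurance (employee share): $1,804.92 × 0.0034 = $6.14
Total deductions = $47.06 + $74.72 + $183.46 + $5.78 + $32.49 + $6.14 = $349.65
Net pay = $1,804.92 − $349.65 = $1,455.27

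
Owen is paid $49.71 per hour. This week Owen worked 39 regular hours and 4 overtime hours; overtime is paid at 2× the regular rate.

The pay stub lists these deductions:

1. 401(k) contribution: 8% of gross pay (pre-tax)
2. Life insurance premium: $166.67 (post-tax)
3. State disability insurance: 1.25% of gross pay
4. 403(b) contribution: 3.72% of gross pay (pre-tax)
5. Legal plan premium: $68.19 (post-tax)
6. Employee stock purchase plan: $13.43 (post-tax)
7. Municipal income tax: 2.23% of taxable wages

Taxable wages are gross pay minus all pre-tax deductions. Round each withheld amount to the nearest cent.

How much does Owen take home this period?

Regular pay: 39 × $49.71 = $1,938.69
Overtime pay: 4 × $49.71 × 2 = $397.68
Gross pay = $1,938.69 + $397.68 = $2,336.37
403(b) contribution: $2,336.37 × 0.0372 = $86.91
401(k) contribution: $2,336.37 × 0.08 = $186.91
Pre-tax total = $86.91 + $186.91 = $273.82
Taxable wages = $2,336.37 − $273.82 = $2,062.55
Municipal income tax: $2,062.55 × 0.0223 = $45.99
State disability insurance: $2,336.37 × 0.0125 = $29.20
Life insurance premium: $166.67
Legal plan premium: $68.19
Employee stock purchase plan: $13.43
Total deductions = $86.91 + $186.91 + $45.99 + $29.20 + $166.67 + $68.19 + $13.43 = $597.30
Net pay = $2,336.37 − $597.30 = $1,739.07

$1,739.07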